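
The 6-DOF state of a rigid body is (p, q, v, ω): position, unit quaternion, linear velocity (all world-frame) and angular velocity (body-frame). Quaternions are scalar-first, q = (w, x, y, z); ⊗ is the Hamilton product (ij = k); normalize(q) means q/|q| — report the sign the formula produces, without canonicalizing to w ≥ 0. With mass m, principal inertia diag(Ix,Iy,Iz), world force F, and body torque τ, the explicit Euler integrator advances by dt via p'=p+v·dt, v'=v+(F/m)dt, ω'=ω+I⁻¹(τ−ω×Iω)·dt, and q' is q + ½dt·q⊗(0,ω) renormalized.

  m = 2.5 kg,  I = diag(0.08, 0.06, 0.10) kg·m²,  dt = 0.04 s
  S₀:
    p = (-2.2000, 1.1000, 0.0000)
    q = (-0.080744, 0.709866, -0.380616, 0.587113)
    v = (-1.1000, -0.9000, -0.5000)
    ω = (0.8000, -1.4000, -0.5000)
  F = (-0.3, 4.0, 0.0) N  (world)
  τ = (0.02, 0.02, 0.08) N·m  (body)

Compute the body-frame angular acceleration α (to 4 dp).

α = (-0.1000, 0.2000, 0.5760)

ω×(Iω) gyroscopic = (0.0280, 0.0080, 0.0224)
angular accel α = (-0.1000, 0.2000, 0.5760)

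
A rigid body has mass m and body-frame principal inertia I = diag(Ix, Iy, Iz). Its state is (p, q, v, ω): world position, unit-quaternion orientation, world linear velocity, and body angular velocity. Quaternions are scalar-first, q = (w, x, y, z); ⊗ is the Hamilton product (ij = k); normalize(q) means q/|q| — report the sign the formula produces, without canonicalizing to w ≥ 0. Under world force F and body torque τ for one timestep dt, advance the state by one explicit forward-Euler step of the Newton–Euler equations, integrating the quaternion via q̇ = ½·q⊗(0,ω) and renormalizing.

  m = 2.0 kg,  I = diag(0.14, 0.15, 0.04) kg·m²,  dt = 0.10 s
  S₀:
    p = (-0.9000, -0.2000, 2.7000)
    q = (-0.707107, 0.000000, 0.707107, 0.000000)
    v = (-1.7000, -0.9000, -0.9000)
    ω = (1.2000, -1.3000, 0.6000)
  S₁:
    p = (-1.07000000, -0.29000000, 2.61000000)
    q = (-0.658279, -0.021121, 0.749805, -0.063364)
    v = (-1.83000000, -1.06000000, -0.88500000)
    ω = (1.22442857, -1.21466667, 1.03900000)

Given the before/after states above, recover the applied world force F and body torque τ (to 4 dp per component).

v₁ − v₀ = (-0.13000000, -0.16000000, 0.01500000)
applied force F = (-2.6000, -3.2000, 0.3000)
Δω = ω₁−ω₀ = (0.02442857, 0.08533333, 0.43900000)
I·α + gyro = (0.1200, 0.2000, 0.1600)

F = (-2.6000, -3.2000, 0.3000)
τ = (0.1200, 0.2000, 0.1600)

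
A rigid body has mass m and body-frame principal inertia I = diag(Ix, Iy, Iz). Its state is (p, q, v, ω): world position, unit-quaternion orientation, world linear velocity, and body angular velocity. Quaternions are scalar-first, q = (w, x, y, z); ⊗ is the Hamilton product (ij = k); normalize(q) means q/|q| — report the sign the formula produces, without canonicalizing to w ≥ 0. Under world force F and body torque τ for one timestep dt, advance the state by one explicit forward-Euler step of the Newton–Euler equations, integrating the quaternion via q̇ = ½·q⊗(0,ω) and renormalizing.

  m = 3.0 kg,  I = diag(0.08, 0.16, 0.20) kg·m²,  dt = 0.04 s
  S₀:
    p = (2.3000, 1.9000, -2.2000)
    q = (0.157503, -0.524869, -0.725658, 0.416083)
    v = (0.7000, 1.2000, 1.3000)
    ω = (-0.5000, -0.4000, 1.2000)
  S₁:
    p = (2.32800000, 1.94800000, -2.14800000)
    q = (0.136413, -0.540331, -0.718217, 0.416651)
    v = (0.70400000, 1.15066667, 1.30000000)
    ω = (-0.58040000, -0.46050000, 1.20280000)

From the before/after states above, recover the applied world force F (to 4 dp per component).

F = (0.3000, -3.7000, 0.0000)

velocity change Δv = (0.00400000, -0.04933333, 0.00000000)
applied force F = (0.3000, -3.7000, 0.0000)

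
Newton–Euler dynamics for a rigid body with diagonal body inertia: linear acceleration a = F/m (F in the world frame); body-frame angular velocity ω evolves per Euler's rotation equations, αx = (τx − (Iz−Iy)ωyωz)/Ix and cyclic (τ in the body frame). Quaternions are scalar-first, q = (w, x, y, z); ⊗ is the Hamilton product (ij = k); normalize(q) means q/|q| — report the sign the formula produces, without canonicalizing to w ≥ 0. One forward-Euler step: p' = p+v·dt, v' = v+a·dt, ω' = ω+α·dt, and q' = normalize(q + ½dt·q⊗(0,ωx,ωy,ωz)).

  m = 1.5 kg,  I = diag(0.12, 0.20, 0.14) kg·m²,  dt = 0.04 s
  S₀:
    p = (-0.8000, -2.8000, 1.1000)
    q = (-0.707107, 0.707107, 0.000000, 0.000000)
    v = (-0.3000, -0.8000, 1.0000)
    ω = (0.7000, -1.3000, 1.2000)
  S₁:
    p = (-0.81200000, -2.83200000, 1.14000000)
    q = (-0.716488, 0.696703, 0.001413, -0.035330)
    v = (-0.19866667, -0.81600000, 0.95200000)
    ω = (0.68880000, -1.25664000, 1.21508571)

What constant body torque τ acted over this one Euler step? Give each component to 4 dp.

τ = (0.0600, 0.2000, -0.0200)

ω₁ − ω₀ = (-0.01120000, 0.04336000, 0.01508571)
gyro term ω₀×Iω₀ = (0.0936, -0.0168, -0.0728)
applied torque τ = (0.0600, 0.2000, -0.0200)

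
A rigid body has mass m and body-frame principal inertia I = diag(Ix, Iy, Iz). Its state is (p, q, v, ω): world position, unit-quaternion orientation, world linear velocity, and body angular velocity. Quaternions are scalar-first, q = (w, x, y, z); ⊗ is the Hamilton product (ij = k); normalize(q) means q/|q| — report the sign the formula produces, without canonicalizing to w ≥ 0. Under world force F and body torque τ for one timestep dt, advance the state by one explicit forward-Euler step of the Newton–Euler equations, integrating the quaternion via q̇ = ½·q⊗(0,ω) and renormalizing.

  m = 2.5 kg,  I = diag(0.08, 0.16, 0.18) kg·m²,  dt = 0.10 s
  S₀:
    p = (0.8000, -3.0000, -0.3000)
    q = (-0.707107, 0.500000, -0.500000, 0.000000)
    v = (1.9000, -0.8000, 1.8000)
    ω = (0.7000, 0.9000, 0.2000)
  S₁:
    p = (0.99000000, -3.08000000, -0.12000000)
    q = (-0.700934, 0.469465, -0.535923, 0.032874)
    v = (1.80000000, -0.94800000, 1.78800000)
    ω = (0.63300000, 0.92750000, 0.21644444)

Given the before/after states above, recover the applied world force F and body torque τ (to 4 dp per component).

F = (-2.5000, -3.7000, -0.3000)
τ = (-0.0500, 0.0300, 0.0800)

Δv = v₁−v₀ = (-0.10000000, -0.14800000, -0.01200000)
F = m·Δv/dt = (-2.5000, -3.7000, -0.3000)
ω₁ − ω₀ = (-0.06700000, 0.02750000, 0.01644444)
I·α + gyro = (-0.0500, 0.0300, 0.0800)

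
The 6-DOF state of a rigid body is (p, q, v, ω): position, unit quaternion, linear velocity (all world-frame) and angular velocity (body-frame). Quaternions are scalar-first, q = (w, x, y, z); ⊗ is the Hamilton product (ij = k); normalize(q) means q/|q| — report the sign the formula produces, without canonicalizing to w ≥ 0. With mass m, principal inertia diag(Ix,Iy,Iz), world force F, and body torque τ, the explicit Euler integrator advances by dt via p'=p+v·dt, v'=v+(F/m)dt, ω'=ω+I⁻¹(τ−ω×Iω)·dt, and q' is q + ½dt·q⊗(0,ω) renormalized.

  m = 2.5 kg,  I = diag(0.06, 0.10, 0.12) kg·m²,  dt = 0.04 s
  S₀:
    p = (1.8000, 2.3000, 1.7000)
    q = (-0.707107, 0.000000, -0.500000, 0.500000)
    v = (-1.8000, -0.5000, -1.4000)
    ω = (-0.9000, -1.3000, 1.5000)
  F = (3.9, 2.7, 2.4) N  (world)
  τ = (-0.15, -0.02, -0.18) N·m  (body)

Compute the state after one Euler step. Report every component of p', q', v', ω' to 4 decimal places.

(τ − ω×Iω)/I = (-1.8500, -1.0100, -1.8900)
new body rate ω' = (-0.9740, -1.3404, 1.4244)
Hamilton product q⊗(0,ω) = (-1.4000000, 0.5363963, 0.4692391, -1.5106605)
q + ½dt·q⊗(0,ω), renormalized = (-0.7344, 0.0107, -0.4901, 0.4693)
a = (1.5600, 1.0800, 0.9600)
p + v·dt = (1.7280, 2.2800, 1.6440)
v + (F/m)dt = (-1.7376, -0.4568, -1.3616)

p' = (1.7280, 2.2800, 1.6440)
q' = (-0.7344, 0.0107, -0.4901, 0.4693)
v' = (-1.7376, -0.4568, -1.3616)
ω' = (-0.9740, -1.3404, 1.4244)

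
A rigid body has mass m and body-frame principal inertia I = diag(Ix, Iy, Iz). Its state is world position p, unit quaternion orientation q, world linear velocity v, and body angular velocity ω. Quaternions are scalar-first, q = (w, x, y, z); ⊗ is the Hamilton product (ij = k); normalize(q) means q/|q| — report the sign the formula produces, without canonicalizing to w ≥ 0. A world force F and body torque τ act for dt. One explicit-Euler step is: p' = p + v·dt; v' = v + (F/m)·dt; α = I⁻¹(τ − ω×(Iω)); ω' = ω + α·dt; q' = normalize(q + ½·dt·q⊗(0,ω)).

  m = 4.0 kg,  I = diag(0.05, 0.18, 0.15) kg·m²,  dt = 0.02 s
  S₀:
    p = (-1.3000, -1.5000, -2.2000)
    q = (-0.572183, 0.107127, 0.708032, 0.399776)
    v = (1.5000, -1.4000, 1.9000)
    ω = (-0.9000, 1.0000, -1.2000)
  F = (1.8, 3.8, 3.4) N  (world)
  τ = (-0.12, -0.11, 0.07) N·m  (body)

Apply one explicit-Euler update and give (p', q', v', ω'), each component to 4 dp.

new position p' = (-1.2700, -1.5280, -2.1620)
new velocity v' = (1.5090, -1.3810, 1.9170)
precession coupling ω×(Iω) = (0.0360, -0.1080, -0.1170)
angular accel α = (-3.1200, -0.0111, 1.2467)
ω + α·dt = (-0.9624, 0.9998, -1.1751)
2q̇ = q⊗(0,ω) = (-0.1318865, -0.7344497, -0.8034290, 1.4309754)
q' = normalize(q + ½dt·q⊗(0,ω)) = (-0.5734, 0.0998, 0.6999, 0.4140)

p' = (-1.2700, -1.5280, -2.1620)
q' = (-0.5734, 0.0998, 0.6999, 0.4140)
v' = (1.5090, -1.3810, 1.9170)
ω' = (-0.9624, 0.9998, -1.1751)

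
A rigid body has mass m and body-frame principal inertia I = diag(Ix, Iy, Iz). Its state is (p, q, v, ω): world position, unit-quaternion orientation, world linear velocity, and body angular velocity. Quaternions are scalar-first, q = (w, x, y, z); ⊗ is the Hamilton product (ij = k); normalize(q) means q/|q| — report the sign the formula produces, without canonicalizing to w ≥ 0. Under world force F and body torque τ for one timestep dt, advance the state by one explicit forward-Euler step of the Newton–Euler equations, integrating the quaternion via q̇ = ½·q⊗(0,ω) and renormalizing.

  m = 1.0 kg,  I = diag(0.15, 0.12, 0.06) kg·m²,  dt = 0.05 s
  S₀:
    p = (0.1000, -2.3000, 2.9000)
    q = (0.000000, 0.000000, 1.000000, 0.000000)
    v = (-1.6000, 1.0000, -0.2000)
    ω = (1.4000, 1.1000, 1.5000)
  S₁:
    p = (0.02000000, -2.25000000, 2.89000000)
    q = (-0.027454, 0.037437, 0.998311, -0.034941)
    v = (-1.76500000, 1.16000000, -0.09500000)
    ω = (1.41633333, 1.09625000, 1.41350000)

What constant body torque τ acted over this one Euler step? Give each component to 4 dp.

τ = (-0.0500, 0.1800, -0.1500)

ω₁ − ω₀ = (0.01633333, -0.00375000, -0.08650000)
τ = I·(Δω/dt) + ω₀×(Iω₀) = (-0.0500, 0.1800, -0.1500)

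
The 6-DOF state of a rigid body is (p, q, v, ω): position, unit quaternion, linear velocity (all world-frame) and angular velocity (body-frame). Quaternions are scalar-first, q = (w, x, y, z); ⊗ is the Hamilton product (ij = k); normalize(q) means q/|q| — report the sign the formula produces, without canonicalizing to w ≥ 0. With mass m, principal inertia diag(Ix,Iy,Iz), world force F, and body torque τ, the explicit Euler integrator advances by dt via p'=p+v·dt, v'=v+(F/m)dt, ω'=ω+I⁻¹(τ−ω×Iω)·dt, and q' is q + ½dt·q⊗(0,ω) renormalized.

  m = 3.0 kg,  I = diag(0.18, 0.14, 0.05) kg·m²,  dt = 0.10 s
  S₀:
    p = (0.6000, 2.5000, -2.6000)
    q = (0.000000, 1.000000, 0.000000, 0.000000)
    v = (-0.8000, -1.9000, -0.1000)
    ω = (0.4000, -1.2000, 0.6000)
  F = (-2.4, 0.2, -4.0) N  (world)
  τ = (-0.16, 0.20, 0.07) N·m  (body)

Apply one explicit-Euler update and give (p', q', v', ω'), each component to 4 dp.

angular accel α = (-1.2489, 1.2057, 1.0160)
ω' = ω + α·dt = (0.2751, -1.0794, 0.7016)
Hamilton product q⊗(0,ω) = (-0.4000000, 0.0000000, -0.6000000, -1.2000000)
q' = normalize(q + ½dt·q⊗(0,ω)) = (-0.0200, 0.9976, -0.0299, -0.0599)
a = (-0.8000, 0.0667, -1.3333)
p + v·dt = (0.5200, 2.3100, -2.6100)
new velocity v' = (-0.8800, -1.8933, -0.2333)

p' = (0.5200, 2.3100, -2.6100)
q' = (-0.0200, 0.9976, -0.0299, -0.0599)
v' = (-0.8800, -1.8933, -0.2333)
ω' = (0.2751, -1.0794, 0.7016)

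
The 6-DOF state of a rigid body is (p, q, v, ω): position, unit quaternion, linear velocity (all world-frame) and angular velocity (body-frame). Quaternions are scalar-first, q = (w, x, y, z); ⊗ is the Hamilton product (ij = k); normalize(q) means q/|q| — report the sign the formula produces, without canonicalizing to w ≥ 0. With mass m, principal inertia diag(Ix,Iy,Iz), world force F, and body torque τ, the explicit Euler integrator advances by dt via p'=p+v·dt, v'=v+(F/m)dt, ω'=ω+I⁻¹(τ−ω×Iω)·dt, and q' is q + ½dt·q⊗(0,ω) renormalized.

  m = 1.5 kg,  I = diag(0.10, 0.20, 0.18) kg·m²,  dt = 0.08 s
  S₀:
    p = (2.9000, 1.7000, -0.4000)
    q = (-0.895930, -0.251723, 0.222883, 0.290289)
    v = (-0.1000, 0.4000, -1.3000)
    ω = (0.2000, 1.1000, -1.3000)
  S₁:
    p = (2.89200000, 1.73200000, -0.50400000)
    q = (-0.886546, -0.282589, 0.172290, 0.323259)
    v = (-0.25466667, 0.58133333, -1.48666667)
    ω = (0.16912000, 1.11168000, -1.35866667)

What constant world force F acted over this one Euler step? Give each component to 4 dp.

F = (-2.9000, 3.4000, -3.5000)

v₁ − v₀ = (-0.15466667, 0.18133333, -0.18666667)
m·(v₁−v₀)/dt = (-2.9000, 3.4000, -3.5000)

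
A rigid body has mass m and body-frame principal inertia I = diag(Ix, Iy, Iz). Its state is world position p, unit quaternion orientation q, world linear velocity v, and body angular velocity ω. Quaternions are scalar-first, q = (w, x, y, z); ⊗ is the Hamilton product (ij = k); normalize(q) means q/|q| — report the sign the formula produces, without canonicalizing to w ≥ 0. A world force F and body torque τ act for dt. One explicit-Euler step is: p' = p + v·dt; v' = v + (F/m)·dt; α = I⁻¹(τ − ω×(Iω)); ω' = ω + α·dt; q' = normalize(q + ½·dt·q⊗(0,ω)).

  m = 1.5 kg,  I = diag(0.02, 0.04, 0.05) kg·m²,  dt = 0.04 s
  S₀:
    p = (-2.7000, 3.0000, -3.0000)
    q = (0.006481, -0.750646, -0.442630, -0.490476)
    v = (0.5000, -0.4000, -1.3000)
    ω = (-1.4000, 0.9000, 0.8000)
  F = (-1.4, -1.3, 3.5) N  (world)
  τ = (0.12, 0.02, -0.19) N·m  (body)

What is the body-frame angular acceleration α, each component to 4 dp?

α = (5.6400, -0.3400, -3.2960)

ω×(Iω) gyroscopic = (0.0072, 0.0336, -0.0252)
angular accel α = (5.6400, -0.3400, -3.2960)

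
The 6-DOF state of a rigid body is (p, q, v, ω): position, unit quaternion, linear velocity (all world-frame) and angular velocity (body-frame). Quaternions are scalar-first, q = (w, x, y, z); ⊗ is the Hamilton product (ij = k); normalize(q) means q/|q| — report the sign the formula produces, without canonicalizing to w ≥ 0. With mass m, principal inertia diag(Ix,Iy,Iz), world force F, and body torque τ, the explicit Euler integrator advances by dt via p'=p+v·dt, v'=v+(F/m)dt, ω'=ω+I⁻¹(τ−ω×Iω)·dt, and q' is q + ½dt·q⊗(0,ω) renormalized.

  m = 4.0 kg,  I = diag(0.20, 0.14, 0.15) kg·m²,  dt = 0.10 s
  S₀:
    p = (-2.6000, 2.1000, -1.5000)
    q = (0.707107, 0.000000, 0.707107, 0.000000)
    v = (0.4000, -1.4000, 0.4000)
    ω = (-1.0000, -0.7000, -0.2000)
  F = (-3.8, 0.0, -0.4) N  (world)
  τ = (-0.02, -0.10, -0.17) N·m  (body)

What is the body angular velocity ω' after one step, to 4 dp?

ω' = (-1.0107, -0.7786, -0.2853)

ω×(Iω) gyroscopic = (0.0014, 0.0100, -0.0420)
(τ − ω×Iω)/I = (-0.1070, -0.7857, -0.8533)
ω' = ω + α·dt = (-1.0107, -0.7786, -0.2853)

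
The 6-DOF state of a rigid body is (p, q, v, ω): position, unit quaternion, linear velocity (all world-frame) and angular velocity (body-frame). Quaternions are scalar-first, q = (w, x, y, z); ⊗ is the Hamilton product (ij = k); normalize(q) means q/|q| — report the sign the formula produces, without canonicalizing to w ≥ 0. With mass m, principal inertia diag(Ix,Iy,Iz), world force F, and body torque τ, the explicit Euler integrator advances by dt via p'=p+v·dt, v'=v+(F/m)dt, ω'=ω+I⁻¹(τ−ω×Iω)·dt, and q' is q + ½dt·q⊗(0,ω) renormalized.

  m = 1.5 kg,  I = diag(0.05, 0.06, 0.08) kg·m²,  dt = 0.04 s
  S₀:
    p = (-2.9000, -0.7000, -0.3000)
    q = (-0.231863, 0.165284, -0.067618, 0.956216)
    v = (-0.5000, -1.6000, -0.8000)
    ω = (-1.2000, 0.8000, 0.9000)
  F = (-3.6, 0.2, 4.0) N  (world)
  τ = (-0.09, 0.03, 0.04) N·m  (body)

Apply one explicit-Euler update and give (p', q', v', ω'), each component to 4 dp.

p' = (-2.9200, -0.7640, -0.3320)
q' = (-0.2439, 0.1542, -0.0972, 0.9525)
v' = (-0.5960, -1.5947, -0.6933)
ω' = (-1.2835, 0.7984, 0.9248)

precession coupling ω×(Iω) = (0.0144, 0.0324, -0.0096)
α = I⁻¹(τ − ω×Iω) = (-2.0880, -0.0400, 0.6200)
ω + α·dt = (-1.2835, 0.7984, 0.9248)
Hamilton product q⊗(0,ω) = (-0.6081592, -0.5475934, -1.4817052, -0.1575911)
q' = normalize(q + ½dt·q⊗(0,ω)) = (-0.2439, 0.1542, -0.0972, 0.9525)
linear accel F/m = (-2.4000, 0.1333, 2.6667)
p + v·dt = (-2.9200, -0.7640, -0.3320)
new velocity v' = (-0.5960, -1.5947, -0.6933)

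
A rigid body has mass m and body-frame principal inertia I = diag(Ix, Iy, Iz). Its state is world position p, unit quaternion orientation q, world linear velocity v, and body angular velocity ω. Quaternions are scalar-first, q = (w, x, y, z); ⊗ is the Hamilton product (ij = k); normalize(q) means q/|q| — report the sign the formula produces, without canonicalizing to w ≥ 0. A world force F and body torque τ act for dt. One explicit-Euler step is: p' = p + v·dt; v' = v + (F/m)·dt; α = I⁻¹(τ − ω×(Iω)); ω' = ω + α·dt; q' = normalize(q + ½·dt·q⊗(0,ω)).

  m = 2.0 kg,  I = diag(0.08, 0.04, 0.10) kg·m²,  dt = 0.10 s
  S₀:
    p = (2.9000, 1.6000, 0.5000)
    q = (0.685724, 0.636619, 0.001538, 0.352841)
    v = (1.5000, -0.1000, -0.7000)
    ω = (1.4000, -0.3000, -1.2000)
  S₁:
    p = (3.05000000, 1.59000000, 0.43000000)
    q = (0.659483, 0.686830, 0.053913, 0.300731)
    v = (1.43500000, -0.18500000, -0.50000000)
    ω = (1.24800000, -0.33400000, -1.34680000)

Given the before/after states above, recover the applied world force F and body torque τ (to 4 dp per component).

Δω = ω₁−ω₀ = (-0.15200000, -0.03400000, -0.14680000)
applied torque τ = (-0.1000, 0.0200, -0.1300)
Δv = v₁−v₀ = (-0.06500000, -0.08500000, 0.20000000)
m·(v₁−v₀)/dt = (-1.3000, -1.7000, 4.0000)

F = (-1.3000, -1.7000, 4.0000)
τ = (-0.1000, 0.0200, -0.1300)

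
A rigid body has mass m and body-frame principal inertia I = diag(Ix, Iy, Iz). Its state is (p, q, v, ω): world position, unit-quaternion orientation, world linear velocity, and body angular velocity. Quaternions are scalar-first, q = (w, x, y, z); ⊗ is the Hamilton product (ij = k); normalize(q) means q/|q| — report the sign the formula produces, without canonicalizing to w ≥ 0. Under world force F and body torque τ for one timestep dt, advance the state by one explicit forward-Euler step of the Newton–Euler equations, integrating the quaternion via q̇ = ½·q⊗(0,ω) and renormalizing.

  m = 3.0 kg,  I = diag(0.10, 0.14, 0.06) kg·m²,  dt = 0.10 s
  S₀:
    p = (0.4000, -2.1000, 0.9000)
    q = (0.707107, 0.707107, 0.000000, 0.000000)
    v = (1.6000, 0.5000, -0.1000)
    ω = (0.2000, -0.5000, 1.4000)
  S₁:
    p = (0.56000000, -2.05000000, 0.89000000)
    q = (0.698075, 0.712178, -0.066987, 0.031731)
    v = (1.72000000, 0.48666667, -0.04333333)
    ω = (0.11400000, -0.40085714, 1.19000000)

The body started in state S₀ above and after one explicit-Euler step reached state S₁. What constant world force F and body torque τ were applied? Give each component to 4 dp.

F = (3.6000, -0.4000, 1.7000)
τ = (-0.0300, 0.1500, -0.1300)

ω₁ − ω₀ = (-0.08600000, 0.09914286, -0.21000000)
precession coupling = (0.0560, 0.0112, -0.0040)
applied torque τ = (-0.0300, 0.1500, -0.1300)
velocity change Δv = (0.12000000, -0.01333333, 0.05666667)
m·(v₁−v₀)/dt = (3.6000, -0.4000, 1.7000)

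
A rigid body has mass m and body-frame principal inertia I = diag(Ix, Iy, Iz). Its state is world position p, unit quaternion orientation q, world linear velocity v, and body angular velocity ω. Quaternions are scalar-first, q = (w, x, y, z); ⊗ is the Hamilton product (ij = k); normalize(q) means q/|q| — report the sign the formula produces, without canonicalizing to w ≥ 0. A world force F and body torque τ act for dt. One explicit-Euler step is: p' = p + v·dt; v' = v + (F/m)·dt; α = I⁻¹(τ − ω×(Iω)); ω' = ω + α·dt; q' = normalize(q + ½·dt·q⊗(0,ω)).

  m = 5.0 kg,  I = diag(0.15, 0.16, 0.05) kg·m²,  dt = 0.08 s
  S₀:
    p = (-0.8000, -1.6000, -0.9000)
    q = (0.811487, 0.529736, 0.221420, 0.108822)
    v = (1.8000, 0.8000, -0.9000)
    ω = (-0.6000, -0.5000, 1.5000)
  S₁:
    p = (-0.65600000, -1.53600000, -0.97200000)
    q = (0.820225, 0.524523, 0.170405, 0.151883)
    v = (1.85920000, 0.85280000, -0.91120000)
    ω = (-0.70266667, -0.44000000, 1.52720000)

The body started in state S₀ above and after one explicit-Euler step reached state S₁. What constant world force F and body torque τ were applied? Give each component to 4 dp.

F = (3.7000, 3.3000, -0.7000)
τ = (-0.1100, 0.0300, 0.0200)

Δω = ω₁−ω₀ = (-0.10266667, 0.06000000, 0.02720000)
I·α + gyro = (-0.1100, 0.0300, 0.0200)
v₁ − v₀ = (0.05920000, 0.05280000, -0.01120000)
F = m·Δv/dt = (3.7000, 3.3000, -0.7000)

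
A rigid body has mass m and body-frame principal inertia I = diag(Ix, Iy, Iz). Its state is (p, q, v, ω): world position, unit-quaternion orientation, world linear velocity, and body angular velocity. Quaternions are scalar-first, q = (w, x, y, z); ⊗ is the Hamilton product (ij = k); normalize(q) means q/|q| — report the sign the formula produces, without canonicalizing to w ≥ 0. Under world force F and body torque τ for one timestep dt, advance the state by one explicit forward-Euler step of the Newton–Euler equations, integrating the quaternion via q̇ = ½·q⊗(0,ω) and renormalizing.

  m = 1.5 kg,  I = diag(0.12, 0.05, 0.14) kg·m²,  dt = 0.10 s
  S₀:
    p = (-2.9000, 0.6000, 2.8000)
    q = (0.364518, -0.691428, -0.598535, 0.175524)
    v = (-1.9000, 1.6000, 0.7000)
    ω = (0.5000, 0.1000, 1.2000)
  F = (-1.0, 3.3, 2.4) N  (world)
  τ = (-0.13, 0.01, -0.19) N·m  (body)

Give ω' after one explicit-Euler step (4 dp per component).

ω' = (0.3827, 0.1440, 1.0668)

gyro term ω×Iω = (0.0108, -0.0120, -0.0035)
α = I⁻¹(τ − ω×Iω) = (-1.1733, 0.4400, -1.3321)
new body rate ω' = (0.3827, 0.1440, 1.0668)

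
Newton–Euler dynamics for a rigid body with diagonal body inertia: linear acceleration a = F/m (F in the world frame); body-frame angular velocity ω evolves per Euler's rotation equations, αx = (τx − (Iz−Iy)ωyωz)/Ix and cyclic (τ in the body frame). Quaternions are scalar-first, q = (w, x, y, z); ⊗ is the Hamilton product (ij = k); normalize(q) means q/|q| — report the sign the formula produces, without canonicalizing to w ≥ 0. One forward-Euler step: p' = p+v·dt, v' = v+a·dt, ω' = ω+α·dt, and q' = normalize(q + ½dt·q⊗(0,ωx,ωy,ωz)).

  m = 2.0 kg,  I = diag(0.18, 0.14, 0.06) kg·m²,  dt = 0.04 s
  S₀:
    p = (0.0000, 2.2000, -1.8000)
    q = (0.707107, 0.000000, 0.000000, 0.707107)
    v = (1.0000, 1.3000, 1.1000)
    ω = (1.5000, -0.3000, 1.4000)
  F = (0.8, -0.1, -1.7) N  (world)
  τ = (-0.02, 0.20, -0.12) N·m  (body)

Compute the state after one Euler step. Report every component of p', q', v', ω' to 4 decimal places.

p' = (0.0400, 2.2520, -1.7560)
q' = (0.6867, 0.0254, 0.0170, 0.7263)
v' = (1.0160, 1.2980, 1.0660)
ω' = (1.4881, -0.3149, 1.3080)

ω×(Iω) gyroscopic = (0.0336, 0.2520, 0.0180)
(τ − ω×Iω)/I = (-0.2978, -0.3714, -2.3000)
ω + α·dt = (1.4881, -0.3149, 1.3080)
Hamilton product q⊗(0,ω) = (-0.9899498, 1.2727926, 0.8485284, 0.9899498)
updated quaternion q' = (0.6867, 0.0254, 0.0170, 0.7263)
new position p' = (0.0400, 2.2520, -1.7560)
v' = v + a·dt = (1.0160, 1.2980, 1.0660)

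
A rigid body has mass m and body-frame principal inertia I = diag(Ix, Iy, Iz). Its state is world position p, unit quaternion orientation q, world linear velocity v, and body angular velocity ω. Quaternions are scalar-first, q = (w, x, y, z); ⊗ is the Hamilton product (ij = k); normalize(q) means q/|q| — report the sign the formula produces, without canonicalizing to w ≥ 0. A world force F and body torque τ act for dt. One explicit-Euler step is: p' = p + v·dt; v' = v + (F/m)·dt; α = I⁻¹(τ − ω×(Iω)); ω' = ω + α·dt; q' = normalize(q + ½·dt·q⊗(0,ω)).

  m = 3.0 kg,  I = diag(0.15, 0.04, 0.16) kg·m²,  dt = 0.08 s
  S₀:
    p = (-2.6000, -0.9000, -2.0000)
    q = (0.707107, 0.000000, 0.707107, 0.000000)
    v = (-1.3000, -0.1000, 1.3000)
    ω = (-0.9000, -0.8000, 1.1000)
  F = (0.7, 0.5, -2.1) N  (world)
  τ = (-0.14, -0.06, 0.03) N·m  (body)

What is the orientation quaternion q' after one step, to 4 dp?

q' = (0.7282, 0.0056, 0.6830, 0.0564)

2q̇ = q⊗(0,ω) = (0.5656856, 0.1414214, -0.5656856, 1.4142140)
q' = normalize(q + ½dt·q⊗(0,ω)) = (0.7282, 0.0056, 0.6830, 0.0564)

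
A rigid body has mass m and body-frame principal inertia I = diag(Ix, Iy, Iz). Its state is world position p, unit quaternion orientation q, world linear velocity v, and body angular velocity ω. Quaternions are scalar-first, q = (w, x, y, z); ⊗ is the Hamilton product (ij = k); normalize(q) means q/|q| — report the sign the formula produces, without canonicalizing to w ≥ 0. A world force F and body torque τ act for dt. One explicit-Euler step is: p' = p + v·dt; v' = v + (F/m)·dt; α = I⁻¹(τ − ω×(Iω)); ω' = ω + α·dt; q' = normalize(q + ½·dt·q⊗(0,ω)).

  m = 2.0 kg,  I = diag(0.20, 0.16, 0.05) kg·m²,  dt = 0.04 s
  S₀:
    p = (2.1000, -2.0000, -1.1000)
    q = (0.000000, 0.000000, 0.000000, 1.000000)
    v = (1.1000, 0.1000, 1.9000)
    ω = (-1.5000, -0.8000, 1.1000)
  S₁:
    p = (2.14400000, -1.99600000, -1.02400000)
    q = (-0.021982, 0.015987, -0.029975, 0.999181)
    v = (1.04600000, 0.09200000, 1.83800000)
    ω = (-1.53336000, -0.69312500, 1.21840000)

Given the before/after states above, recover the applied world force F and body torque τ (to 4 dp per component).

F = (-2.7000, -0.4000, -3.1000)
τ = (-0.0700, 0.1800, 0.1000)

Δv = v₁−v₀ = (-0.05400000, -0.00800000, -0.06200000)
m·(v₁−v₀)/dt = (-2.7000, -0.4000, -3.1000)
ω₁ − ω₀ = (-0.03336000, 0.10687500, 0.11840000)
applied torque τ = (-0.0700, 0.1800, 0.1000)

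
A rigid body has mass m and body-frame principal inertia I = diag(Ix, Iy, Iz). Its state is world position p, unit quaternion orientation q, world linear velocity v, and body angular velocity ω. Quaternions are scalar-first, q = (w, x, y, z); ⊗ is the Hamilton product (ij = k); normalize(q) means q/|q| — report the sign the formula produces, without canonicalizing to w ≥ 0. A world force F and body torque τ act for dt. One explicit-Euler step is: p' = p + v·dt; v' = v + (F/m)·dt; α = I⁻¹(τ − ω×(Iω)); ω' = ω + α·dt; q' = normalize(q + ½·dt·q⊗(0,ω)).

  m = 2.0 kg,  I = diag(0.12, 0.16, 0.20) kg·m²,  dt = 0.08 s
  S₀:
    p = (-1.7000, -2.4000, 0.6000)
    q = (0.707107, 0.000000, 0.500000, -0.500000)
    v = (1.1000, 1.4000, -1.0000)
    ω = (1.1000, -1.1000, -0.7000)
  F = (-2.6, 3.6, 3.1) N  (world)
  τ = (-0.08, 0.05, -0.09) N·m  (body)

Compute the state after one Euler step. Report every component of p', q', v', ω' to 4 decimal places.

new position p' = (-1.6120, -2.2880, 0.5200)
new velocity v' = (0.9960, 1.5440, -0.8760)
(τ − ω×Iω)/I = (-0.9233, -0.0725, -0.2080)
new body rate ω' = (1.0261, -1.1058, -0.7166)
Hamilton product q⊗(0,ω) = (0.2000000, -0.1221823, -1.3278177, -1.0449749)
updated quaternion q' = (0.7134, -0.0049, 0.4459, -0.5405)

p' = (-1.6120, -2.2880, 0.5200)
q' = (0.7134, -0.0049, 0.4459, -0.5405)
v' = (0.9960, 1.5440, -0.8760)
ω' = (1.0261, -1.1058, -0.7166)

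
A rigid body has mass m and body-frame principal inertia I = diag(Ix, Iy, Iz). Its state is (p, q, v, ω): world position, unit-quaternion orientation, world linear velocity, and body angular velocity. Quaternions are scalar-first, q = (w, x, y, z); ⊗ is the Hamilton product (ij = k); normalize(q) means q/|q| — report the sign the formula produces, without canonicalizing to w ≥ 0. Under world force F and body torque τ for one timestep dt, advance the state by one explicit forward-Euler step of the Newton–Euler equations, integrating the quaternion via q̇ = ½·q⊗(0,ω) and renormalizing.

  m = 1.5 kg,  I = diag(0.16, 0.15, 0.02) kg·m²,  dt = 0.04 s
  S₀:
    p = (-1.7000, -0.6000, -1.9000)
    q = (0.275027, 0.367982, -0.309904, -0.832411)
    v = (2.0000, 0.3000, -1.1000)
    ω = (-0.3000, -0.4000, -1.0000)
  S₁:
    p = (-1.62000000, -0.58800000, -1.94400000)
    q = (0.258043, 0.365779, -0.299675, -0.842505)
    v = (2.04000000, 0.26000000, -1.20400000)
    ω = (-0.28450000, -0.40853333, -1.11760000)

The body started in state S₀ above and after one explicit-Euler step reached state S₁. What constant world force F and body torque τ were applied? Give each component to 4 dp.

ω₁ − ω₀ = (0.01550000, -0.00853333, -0.11760000)
I·α + gyro = (0.0100, 0.0100, -0.0600)
Δv = v₁−v₀ = (0.04000000, -0.04000000, -0.10400000)
applied force F = (1.5000, -1.5000, -3.9000)

F = (1.5000, -1.5000, -3.9000)
τ = (0.0100, 0.0100, -0.0600)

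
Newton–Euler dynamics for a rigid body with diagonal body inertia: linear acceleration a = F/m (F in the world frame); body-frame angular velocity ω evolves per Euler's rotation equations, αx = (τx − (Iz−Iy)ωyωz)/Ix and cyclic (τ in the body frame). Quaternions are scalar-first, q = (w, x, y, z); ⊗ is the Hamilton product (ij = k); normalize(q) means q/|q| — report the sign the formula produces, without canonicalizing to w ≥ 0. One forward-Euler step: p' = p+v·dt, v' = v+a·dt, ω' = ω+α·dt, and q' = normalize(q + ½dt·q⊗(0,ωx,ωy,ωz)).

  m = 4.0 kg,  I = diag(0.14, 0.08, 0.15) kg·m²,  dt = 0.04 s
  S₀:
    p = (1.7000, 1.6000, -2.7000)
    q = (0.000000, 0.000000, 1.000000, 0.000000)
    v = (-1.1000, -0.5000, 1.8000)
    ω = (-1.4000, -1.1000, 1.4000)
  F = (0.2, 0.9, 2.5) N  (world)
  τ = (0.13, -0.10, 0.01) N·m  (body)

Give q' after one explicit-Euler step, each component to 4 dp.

Hamilton product q⊗(0,ω) = (1.1000000, 1.4000000, 0.0000000, 1.4000000)
q + ½dt·q⊗(0,ω), renormalized = (0.0220, 0.0280, 0.9990, 0.0280)

q' = (0.0220, 0.0280, 0.9990, 0.0280)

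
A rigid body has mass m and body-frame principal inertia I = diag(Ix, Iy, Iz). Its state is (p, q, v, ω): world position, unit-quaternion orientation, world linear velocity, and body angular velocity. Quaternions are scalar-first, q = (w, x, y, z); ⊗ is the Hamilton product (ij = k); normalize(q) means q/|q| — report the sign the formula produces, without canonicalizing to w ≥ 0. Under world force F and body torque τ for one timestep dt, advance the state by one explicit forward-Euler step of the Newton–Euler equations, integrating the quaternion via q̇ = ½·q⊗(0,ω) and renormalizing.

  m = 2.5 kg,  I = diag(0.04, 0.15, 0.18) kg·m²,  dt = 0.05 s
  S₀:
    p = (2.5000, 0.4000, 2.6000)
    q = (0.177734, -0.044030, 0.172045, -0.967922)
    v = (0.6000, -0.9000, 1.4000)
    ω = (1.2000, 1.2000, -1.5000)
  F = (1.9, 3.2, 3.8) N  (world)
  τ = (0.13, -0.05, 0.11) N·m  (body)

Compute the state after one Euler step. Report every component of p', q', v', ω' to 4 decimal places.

a = (0.7600, 1.2800, 1.5200)
new position p' = (2.5300, 0.3550, 2.6700)
v + (F/m)dt = (0.6380, -0.8360, 1.4760)
precession coupling ω×(Iω) = (-0.0540, 0.2520, 0.1584)
(τ − ω×Iω)/I = (4.6000, -2.0133, -0.2689)
ω + α·dt = (1.4300, 1.0993, -1.5134)
q⊗(0,ω) = (-1.6055010, 1.1167197, -1.0142706, -0.5258910)
updated quaternion q' = (0.1374, -0.0161, 0.1465, -0.9795)

p' = (2.5300, 0.3550, 2.6700)
q' = (0.1374, -0.0161, 0.1465, -0.9795)
v' = (0.6380, -0.8360, 1.4760)
ω' = (1.4300, 1.0993, -1.5134)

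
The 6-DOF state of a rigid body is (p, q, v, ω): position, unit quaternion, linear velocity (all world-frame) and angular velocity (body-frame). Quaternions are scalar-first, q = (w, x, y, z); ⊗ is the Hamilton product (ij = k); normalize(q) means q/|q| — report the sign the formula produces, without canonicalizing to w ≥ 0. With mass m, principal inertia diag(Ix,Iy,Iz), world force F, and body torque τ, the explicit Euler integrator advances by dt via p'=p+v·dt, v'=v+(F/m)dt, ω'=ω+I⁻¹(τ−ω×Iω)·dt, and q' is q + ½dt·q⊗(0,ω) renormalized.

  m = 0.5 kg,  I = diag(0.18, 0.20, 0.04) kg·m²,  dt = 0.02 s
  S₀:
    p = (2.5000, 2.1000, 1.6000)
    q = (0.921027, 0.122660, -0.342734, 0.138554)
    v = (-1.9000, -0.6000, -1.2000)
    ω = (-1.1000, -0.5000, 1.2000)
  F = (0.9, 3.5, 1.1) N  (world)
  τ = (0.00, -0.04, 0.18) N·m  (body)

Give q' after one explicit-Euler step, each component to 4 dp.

q' = (0.9189, 0.1091, -0.3503, 0.1452)

q⊗(0,ω) = (-0.2027058, -1.3551335, -0.7601149, 0.6668950)
q + ½dt·q⊗(0,ω), renormalized = (0.9189, 0.1091, -0.3503, 0.1452)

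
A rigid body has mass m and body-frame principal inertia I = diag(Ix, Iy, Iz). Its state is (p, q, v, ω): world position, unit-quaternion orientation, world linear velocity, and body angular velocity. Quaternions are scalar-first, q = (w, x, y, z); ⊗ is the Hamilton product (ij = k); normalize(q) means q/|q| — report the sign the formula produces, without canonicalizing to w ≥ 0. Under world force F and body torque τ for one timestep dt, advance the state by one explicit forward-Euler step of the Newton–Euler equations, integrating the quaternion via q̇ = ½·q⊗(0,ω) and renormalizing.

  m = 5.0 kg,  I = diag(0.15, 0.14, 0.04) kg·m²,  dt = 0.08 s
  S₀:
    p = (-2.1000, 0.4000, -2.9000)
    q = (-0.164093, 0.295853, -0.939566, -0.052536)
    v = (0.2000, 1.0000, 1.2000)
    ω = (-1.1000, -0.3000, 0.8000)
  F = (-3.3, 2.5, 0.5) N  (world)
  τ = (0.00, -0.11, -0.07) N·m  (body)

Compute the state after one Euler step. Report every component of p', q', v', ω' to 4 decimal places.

p' = (-2.0840, 0.4800, -2.8040)
q' = (-0.1604, 0.2720, -0.9433, -0.1025)
v' = (0.1472, 1.0400, 1.2080)
ω' = (-1.1128, -0.3075, 0.6666)

gyro term ω×Iω = (0.0240, -0.0968, -0.0033)
angular accel α = (-0.1600, -0.0943, -1.6675)
new body rate ω' = (-1.1128, -0.3075, 0.6666)
q⊗(0,ω) = (0.0855973, -0.5869113, -0.1296649, -1.2535529)
q + ½dt·q⊗(0,ω), renormalized = (-0.1604, 0.2720, -0.9433, -0.1025)
new position p' = (-2.0840, 0.4800, -2.8040)
v + (F/m)dt = (0.1472, 1.0400, 1.2080)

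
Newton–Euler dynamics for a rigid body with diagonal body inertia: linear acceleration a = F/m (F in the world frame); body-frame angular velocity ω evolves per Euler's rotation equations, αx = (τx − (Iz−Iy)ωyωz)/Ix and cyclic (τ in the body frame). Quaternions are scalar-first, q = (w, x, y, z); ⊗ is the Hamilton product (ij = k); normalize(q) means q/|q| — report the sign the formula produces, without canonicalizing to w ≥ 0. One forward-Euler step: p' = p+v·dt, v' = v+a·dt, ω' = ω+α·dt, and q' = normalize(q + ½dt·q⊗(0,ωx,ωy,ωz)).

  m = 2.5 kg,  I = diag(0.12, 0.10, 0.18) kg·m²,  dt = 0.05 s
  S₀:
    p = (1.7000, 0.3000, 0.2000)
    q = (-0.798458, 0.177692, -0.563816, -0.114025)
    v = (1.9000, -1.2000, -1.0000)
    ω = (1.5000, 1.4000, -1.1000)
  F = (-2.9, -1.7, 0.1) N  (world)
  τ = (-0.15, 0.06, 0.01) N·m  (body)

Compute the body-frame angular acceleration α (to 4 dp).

α = (-0.2233, -0.3900, 0.2889)

precession coupling ω×(Iω) = (-0.1232, 0.0990, -0.0420)
α = I⁻¹(τ − ω×Iω) = (-0.2233, -0.3900, 0.2889)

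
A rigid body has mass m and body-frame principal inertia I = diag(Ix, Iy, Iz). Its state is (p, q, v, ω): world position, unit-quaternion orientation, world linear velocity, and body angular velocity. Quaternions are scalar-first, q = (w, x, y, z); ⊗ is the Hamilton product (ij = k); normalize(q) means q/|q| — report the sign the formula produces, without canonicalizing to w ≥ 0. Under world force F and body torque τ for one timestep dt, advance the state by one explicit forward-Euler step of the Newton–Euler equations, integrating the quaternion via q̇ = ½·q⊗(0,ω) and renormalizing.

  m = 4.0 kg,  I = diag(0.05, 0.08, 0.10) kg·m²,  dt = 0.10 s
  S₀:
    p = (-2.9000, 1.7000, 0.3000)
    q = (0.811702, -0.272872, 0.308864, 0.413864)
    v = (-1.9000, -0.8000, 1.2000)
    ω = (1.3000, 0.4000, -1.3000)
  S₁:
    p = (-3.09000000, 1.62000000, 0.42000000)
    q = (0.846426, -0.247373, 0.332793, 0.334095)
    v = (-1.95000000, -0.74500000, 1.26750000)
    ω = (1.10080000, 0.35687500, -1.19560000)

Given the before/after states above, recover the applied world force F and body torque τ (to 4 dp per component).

F = (-2.0000, 2.2000, 2.7000)
τ = (-0.1100, 0.0500, 0.1200)

Δv = v₁−v₀ = (-0.05000000, 0.05500000, 0.06750000)
m·(v₁−v₀)/dt = (-2.0000, 2.2000, 2.7000)
rate change Δω = (-0.19920000, -0.04312500, 0.10440000)
gyro term ω₀×Iω₀ = (-0.0104, 0.0845, 0.0156)
I·α + gyro = (-0.1100, 0.0500, 0.1200)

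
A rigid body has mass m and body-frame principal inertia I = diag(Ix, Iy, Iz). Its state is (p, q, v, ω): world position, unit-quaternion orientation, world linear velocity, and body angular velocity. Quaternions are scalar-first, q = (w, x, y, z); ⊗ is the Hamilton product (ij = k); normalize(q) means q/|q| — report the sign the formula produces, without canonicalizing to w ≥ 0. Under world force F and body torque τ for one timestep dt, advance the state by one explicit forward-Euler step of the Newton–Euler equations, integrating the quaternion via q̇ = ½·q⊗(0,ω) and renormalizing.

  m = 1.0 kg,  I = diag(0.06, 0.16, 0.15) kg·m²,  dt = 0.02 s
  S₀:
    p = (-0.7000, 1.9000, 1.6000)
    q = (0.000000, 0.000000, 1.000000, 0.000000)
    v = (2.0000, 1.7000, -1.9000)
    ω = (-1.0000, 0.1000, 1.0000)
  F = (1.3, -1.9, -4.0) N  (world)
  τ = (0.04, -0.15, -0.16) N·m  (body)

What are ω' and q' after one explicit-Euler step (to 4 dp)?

gyro term ω×Iω = (-0.0010, 0.0900, -0.0100)
(τ − ω×Iω)/I = (0.6833, -1.5000, -1.0000)
ω + α·dt = (-0.9863, 0.0700, 0.9800)
2q̇ = q⊗(0,ω) = (-0.1000000, 1.0000000, 0.0000000, 1.0000000)
q' = normalize(q + ½dt·q⊗(0,ω)) = (-0.0010, 0.0100, 0.9999, 0.0100)

ω' = (-0.9863, 0.0700, 0.9800)
q' = (-0.0010, 0.0100, 0.9999, 0.0100)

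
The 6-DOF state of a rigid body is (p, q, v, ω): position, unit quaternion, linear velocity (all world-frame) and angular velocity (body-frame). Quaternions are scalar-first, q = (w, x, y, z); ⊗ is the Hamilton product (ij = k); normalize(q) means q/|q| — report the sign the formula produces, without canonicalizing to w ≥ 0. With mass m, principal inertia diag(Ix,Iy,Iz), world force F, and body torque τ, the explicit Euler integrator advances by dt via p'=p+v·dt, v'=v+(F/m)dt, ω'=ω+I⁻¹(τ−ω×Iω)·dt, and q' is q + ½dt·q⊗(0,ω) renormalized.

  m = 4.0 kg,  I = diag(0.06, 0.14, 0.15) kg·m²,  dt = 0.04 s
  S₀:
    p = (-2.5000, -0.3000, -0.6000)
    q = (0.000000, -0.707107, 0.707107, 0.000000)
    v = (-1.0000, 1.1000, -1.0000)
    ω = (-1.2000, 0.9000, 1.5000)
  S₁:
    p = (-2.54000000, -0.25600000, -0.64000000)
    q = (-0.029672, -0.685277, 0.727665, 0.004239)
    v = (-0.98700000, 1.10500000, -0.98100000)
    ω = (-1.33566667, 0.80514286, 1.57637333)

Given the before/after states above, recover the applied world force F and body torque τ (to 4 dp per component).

F = (1.3000, 0.5000, 1.9000)
τ = (-0.1900, -0.1700, 0.2000)

v₁ − v₀ = (0.01300000, 0.00500000, 0.01900000)
applied force F = (1.3000, 0.5000, 1.9000)
Δω = ω₁−ω₀ = (-0.13566667, -0.09485714, 0.07637333)
ω₀×(Iω₀) = (0.0135, 0.1620, -0.0864)
I·α + gyro = (-0.1900, -0.1700, 0.2000)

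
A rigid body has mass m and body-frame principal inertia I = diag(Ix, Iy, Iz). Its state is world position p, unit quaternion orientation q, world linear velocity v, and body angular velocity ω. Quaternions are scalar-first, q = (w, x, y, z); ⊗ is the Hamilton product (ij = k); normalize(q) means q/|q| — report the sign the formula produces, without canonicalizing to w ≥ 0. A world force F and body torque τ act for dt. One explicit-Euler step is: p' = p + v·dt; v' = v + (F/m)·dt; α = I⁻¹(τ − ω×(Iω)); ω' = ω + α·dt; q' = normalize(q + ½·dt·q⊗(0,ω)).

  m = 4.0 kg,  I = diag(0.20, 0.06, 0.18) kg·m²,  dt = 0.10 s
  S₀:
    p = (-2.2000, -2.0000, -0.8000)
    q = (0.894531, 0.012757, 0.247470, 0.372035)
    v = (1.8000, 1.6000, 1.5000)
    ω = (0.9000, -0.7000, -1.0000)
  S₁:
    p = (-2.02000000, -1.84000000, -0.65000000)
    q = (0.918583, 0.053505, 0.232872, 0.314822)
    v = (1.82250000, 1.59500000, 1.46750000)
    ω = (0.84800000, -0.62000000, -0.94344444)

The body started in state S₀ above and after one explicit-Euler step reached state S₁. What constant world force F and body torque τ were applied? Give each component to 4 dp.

F = (0.9000, -0.2000, -1.3000)
τ = (-0.0200, 0.0300, 0.1900)

v₁ − v₀ = (0.02250000, -0.00500000, -0.03250000)
applied force F = (0.9000, -0.2000, -1.3000)
ω₁ − ω₀ = (-0.05200000, 0.08000000, 0.05655556)
applied torque τ = (-0.0200, 0.0300, 0.1900)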